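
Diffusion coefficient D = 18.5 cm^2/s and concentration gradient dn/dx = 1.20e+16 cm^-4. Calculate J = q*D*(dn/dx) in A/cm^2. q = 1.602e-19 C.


Step 1: J = q * D * (dn/dx)
Step 2: J = 1.602e-19 * 18.5 * 1.20e+16
Step 3: J = 3.56e-02 A/cm^2

3.56e-02


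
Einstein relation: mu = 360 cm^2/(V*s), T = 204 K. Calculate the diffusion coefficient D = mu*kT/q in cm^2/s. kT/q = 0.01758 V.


Step 1: D = mu * (kT/q)
Step 2: D = 360 * 0.01758
Step 3: D = 6.33 cm^2/s

6.33


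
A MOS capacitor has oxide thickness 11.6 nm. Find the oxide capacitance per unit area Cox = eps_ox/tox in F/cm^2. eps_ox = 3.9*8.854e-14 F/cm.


Step 1: eps_ox = 3.9 * 8.854e-14 = 3.45306e-13 F/cm
Step 2: tox in cm = 11.6 nm * 1e-7 = 1.1600e-06 cm
Step 3: Cox = 3.45306e-13 / 1.1600e-06 = 2.98e-07 F/cm^2

2.98e-07


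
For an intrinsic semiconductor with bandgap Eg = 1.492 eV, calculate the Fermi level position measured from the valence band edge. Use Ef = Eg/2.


Step 1: For an intrinsic semiconductor, the Fermi level sits at midgap.
Step 2: Ef = Eg / 2 = 1.492 / 2 = 0.746 eV

0.746


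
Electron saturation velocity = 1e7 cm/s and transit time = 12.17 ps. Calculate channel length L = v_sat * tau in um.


Step 1: tau in seconds = 12.17 ps * 1e-12 = 1.2170e-11 s
Step 2: L = v_sat * tau = 1e7 * 1.2170e-11 = 1.2170e-04 cm
Step 3: L in um = 1.2170e-04 * 1e4 = 1.217 um

1.217


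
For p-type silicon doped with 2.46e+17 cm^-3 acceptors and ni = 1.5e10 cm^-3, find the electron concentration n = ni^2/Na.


Step 1: Majority hole concentration p ≈ Na = 2.46e+17 cm^-3
Step 2: n = ni^2 / Na = (1.5e10)^2 / 2.46e+17
Step 3: n = 9.15e+02 cm^-3

9.15e+02


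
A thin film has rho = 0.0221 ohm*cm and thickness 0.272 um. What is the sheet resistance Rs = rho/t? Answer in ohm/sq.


Step 1: Convert thickness to cm: t = 0.272 um = 2.7200e-05 cm
Step 2: Rs = rho / t = 0.0221 / 2.7200e-05
Step 3: Rs = 812.5 ohm/sq

812.5


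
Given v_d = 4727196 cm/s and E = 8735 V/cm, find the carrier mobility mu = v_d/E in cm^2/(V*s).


Step 1: mu = v_d / E
Step 2: mu = 4727196 / 8735
Step 3: mu = 541.18 cm^2/(V*s)

541.18


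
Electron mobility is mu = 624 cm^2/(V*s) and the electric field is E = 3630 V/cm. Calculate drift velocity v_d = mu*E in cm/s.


Step 1: v_d = mu * E
Step 2: v_d = 624 * 3630 = 2265120
Step 3: v_d = 2.27e+06 cm/s

2.27e+06


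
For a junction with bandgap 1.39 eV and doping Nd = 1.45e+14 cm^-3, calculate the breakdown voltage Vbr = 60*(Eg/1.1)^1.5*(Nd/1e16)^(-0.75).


Step 1: Eg/1.1 = 1.39/1.1 = 1.263636
Step 2: (Eg/1.1)^1.5 = 1.263636^1.5 = 1.420473
Step 3: (Nd/1e16)^(-0.75) = (0.0145)^(-0.75) = 23.931725
Step 4: Vbr = 60 * 1.420473 * 23.931725 = 2039.7 V

2039.7


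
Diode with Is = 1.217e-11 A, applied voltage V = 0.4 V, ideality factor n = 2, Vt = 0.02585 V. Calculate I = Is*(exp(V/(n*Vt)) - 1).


Step 1: V/(n*Vt) = 0.4/(2*0.02585) = 7.7369
Step 2: exp(7.7369) = 2.2914e+03
Step 3: I = 1.217e-11 * (2.2914e+03 - 1) = 2.79e-08 A

2.79e-08


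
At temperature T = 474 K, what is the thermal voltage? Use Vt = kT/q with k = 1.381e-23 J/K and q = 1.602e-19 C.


Step 1: kT = 1.381e-23 * 474 = 6.54594e-21 J
Step 2: Vt = kT/q = 6.54594e-21 / 1.602e-19
Step 3: Vt = 0.04086 V

0.04086


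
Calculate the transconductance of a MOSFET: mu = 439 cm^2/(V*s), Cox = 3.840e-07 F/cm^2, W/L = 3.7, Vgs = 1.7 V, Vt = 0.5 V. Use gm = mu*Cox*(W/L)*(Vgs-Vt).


Step 1: Vov = Vgs - Vt = 1.7 - 0.5 = 1.2 V
Step 2: gm = mu * Cox * (W/L) * Vov
Step 3: gm = 439 * 3.840e-07 * 3.7 * 1.2 = 7.48e-04 S

7.48e-04


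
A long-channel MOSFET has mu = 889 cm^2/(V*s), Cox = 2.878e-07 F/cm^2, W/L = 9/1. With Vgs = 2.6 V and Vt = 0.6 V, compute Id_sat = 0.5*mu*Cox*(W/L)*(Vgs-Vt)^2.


Step 1: Overdrive voltage Vov = Vgs - Vt = 2.6 - 0.6 = 2.0 V
Step 2: W/L = 9/1 = 9
Step 3: Id = 0.5 * 889 * 2.878e-07 * 9 * 2.0^2
Step 4: Id = 4.61e-03 A

4.61e-03


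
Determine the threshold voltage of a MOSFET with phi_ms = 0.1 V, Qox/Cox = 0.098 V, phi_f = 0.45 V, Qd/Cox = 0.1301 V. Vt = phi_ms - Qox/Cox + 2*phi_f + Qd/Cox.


Step 1: Vt = phi_ms - Qox/Cox + 2*phi_f + Qd/Cox
Step 2: Vt = 0.1 - 0.098 + 2*0.45 + 0.1301
Step 3: Vt = 0.1 - 0.098 + 0.9 + 0.1301
Step 4: Vt = 1.0321 V

1.0321


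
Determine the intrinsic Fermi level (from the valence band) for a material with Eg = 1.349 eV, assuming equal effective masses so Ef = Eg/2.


Step 1: For an intrinsic semiconductor, the Fermi level sits at midgap.
Step 2: Ef = Eg / 2 = 1.349 / 2 = 0.6745 eV

0.6745


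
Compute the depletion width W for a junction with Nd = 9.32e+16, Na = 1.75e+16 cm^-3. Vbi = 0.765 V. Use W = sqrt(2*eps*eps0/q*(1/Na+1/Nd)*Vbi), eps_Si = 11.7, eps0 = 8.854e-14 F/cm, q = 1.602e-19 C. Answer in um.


Step 1: 1/Na + 1/Nd = 1/1.75e+16 + 1/9.32e+16 = 6.78725e-17
Step 2: 2*eps*eps0/q = 2*11.7*8.854e-14/1.602e-19 = 1.293281e+07
Step 3: W^2 = 1.293281e+07 * 6.78725e-17 * 0.765 = 6.71503e-10
Step 4: W = sqrt(6.71503e-10) = 2.591e-05 cm = 0.2591 um

0.2591


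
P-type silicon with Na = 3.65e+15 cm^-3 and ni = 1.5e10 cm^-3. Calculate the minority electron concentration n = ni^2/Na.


Step 1: Majority hole concentration p ≈ Na = 3.65e+15 cm^-3
Step 2: n = ni^2 / Na = (1.5e10)^2 / 3.65e+15
Step 3: n = 6.16e+04 cm^-3

6.16e+04


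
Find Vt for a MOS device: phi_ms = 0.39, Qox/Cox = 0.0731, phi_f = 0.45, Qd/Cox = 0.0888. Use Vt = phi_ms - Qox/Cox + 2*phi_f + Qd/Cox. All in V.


Step 1: Vt = phi_ms - Qox/Cox + 2*phi_f + Qd/Cox
Step 2: Vt = 0.39 - 0.0731 + 2*0.45 + 0.0888
Step 3: Vt = 0.39 - 0.0731 + 0.9 + 0.0888
Step 4: Vt = 1.3057 V

1.3057


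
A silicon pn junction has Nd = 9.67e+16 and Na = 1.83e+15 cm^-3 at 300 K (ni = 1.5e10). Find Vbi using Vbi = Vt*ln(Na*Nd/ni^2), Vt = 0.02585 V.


Step 1: Compute Na*Nd/ni^2 = 1.83e+15 * 9.67e+16 / (1.5e10)^2 = 7.8649e+11
Step 2: ln(7.8649e+11) = 27.3908
Step 3: Vbi = 0.02585 * 27.3908 = 0.708 V

0.708


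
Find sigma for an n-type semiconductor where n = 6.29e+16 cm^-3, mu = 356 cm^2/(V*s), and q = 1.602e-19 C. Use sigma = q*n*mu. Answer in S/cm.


Step 1: sigma = q * n * mu
Step 2: sigma = 1.602e-19 * 6.29e+16 * 356
Step 3: sigma = 3.587e+00 S/cm

3.587e+00


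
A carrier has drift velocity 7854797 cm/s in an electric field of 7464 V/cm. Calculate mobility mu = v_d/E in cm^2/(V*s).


Step 1: mu = v_d / E
Step 2: mu = 7854797 / 7464
Step 3: mu = 1052.36 cm^2/(V*s)

1052.36


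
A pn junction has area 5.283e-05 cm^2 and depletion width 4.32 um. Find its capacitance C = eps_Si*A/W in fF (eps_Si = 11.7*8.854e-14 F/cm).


Step 1: eps_Si = 11.7 * 8.854e-14 = 1.035918e-12 F/cm
Step 2: W in cm = 4.32 * 1e-4 = 4.32e-04 cm
Step 3: C = 1.035918e-12 * 5.283e-05 / 4.32e-04 = 1.266841e-13 F
Step 4: C = 126.68 fF

126.68


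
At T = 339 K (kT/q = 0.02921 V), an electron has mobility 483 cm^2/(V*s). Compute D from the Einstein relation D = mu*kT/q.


Step 1: D = mu * (kT/q)
Step 2: D = 483 * 0.02921
Step 3: D = 14.11 cm^2/s

14.11


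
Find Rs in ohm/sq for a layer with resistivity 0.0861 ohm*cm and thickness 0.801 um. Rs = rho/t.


Step 1: Convert thickness to cm: t = 0.801 um = 8.0100e-05 cm
Step 2: Rs = rho / t = 0.0861 / 8.0100e-05
Step 3: Rs = 1074.9 ohm/sq

1074.9


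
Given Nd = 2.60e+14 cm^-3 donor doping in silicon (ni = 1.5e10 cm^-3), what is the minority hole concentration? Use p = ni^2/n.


Step 1: Since Nd >> ni, n ≈ Nd = 2.60e+14 cm^-3
Step 2: p = ni^2 / n = (1.5e10)^2 / 2.60e+14
Step 3: p = 2.25e20 / 2.60e+14 = 8.65e+05 cm^-3

8.65e+05


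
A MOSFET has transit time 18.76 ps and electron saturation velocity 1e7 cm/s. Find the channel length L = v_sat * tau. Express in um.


Step 1: tau in seconds = 18.76 ps * 1e-12 = 1.8760e-11 s
Step 2: L = v_sat * tau = 1e7 * 1.8760e-11 = 1.8760e-04 cm
Step 3: L in um = 1.8760e-04 * 1e4 = 1.876 um

1.876


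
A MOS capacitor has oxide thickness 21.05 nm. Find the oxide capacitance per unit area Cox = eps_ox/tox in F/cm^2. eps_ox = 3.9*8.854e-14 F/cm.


Step 1: eps_ox = 3.9 * 8.854e-14 = 3.45306e-13 F/cm
Step 2: tox in cm = 21.05 nm * 1e-7 = 2.1050e-06 cm
Step 3: Cox = 3.45306e-13 / 2.1050e-06 = 1.64e-07 F/cm^2

1.64e-07


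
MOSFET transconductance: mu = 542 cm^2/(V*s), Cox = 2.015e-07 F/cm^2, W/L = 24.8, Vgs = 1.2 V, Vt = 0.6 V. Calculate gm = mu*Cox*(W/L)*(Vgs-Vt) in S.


Step 1: Vov = Vgs - Vt = 1.2 - 0.6 = 0.6 V
Step 2: gm = mu * Cox * (W/L) * Vov
Step 3: gm = 542 * 2.015e-07 * 24.8 * 0.6 = 1.63e-03 S

1.63e-03


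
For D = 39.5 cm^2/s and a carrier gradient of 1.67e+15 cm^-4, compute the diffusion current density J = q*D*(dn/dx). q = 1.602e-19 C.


Step 1: J = q * D * (dn/dx)
Step 2: J = 1.602e-19 * 39.5 * 1.67e+15
Step 3: J = 1.06e-02 A/cm^2

1.06e-02


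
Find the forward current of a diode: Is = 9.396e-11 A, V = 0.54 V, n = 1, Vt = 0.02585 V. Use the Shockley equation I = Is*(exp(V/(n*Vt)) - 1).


Step 1: V/(n*Vt) = 0.54/(1*0.02585) = 20.8897
Step 2: exp(20.8897) = 1.1811e+09
Step 3: I = 9.396e-11 * (1.1811e+09 - 1) = 1.11e-01 A

1.11e-01


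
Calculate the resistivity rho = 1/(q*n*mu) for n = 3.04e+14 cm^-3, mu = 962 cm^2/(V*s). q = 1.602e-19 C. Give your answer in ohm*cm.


Step 1: sigma = q * n * mu = 1.602e-19 * 3.04e+14 * 962 = 4.68502e-02 S/cm
Step 2: rho = 1 / sigma = 1 / 4.68502e-02 = 21.34 ohm*cm

21.34


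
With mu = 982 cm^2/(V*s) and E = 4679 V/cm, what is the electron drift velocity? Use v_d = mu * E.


Step 1: v_d = mu * E
Step 2: v_d = 982 * 4679 = 4594778
Step 3: v_d = 4.59e+06 cm/s

4.59e+06


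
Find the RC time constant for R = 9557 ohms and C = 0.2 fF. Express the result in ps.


Step 1: tau = R * C
Step 2: tau = 9557 * 0.2 fF = 9557 * 2.0e-16 F
Step 3: tau = 1.9114e-12 s = 1.9114 ps

1.9114


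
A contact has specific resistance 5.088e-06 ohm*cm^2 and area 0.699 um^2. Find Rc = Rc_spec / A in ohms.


Step 1: Convert area to cm^2: 0.699 um^2 = 6.9900e-09 cm^2
Step 2: Rc = Rc_spec / A = 5.088e-06 / 6.9900e-09
Step 3: Rc = 7.28e+02 ohms

7.28e+02


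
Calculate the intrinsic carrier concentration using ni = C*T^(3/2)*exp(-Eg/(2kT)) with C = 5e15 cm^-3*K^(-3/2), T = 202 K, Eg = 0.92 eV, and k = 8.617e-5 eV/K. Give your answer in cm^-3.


Step 1: Compute kT = 8.617e-5 * 202 = 0.01740634 eV
Step 2: Exponent = -Eg/(2kT) = -0.92/(2*0.01740634) = -26.42715
Step 3: T^(3/2) = 202^1.5 = 2870.96
Step 4: ni = 5e15 * 2870.96 * exp(-26.42715) = 4.78e+07 cm^-3

4.78e+07


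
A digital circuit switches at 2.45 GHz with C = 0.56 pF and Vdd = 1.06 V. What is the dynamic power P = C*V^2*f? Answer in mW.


Step 1: V^2 = 1.06^2 = 1.1236 V^2
Step 2: P = C*V^2*f = 0.56e-12 F * 1.1236 * 2.45e9 Hz
Step 3: P = 1.5415792e-03 W
Step 4: P = 1.542 mW

1.542


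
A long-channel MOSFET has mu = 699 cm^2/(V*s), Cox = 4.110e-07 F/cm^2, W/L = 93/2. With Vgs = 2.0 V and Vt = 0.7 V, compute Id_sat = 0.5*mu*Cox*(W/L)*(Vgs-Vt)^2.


Step 1: Overdrive voltage Vov = Vgs - Vt = 2.0 - 0.7 = 1.3 V
Step 2: W/L = 93/2 = 46.5
Step 3: Id = 0.5 * 699 * 4.110e-07 * 46.5 * 1.3^2
Step 4: Id = 1.13e-02 A

1.13e-02


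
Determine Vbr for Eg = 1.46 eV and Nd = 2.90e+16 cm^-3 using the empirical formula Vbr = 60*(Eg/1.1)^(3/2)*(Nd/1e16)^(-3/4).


Step 1: Eg/1.1 = 1.46/1.1 = 1.327273
Step 2: (Eg/1.1)^1.5 = 1.327273^1.5 = 1.529116
Step 3: (Nd/1e16)^(-0.75) = (2.9)^(-0.75) = 0.449989
Step 4: Vbr = 60 * 1.529116 * 0.449989 = 41.3 V

41.3


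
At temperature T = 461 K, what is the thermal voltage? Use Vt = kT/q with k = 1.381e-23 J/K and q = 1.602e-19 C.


Step 1: kT = 1.381e-23 * 461 = 6.36641e-21 J
Step 2: Vt = kT/q = 6.36641e-21 / 1.602e-19
Step 3: Vt = 0.03974 V

0.03974


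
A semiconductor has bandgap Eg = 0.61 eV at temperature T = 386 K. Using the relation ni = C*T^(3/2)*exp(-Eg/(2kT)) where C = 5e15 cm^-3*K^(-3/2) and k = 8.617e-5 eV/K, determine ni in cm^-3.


Step 1: Compute kT = 8.617e-5 * 386 = 0.03326162 eV
Step 2: Exponent = -Eg/(2kT) = -0.61/(2*0.03326162) = -9.16973
Step 3: T^(3/2) = 386^1.5 = 7583.70
Step 4: ni = 5e15 * 7583.70 * exp(-9.16973) = 3.95e+15 cm^-3

3.95e+15


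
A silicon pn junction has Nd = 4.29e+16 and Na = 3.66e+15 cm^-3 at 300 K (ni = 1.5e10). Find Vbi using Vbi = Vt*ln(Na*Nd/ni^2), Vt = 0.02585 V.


Step 1: Compute Na*Nd/ni^2 = 3.66e+15 * 4.29e+16 / (1.5e10)^2 = 6.9784e+11
Step 2: ln(6.9784e+11) = 27.2713
Step 3: Vbi = 0.02585 * 27.2713 = 0.705 V

0.705


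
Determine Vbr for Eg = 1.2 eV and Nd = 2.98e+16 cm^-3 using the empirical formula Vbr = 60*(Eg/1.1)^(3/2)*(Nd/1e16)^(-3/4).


Step 1: Eg/1.1 = 1.2/1.1 = 1.090909
Step 2: (Eg/1.1)^1.5 = 1.090909^1.5 = 1.139417
Step 3: (Nd/1e16)^(-0.75) = (2.98)^(-0.75) = 0.440898
Step 4: Vbr = 60 * 1.139417 * 0.440898 = 30.1 V

30.1


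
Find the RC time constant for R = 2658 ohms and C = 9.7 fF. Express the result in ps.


Step 1: tau = R * C
Step 2: tau = 2658 * 9.7 fF = 2658 * 9.7e-15 F
Step 3: tau = 2.57826e-11 s = 25.7826 ps

25.7826


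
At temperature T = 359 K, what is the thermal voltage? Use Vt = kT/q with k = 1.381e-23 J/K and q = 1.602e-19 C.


Step 1: kT = 1.381e-23 * 359 = 4.95779e-21 J
Step 2: Vt = kT/q = 4.95779e-21 / 1.602e-19
Step 3: Vt = 0.03095 V

0.03095


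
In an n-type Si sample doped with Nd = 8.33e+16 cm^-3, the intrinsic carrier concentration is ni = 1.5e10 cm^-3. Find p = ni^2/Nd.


Step 1: Since Nd >> ni, n ≈ Nd = 8.33e+16 cm^-3
Step 2: p = ni^2 / n = (1.5e10)^2 / 8.33e+16
Step 3: p = 2.25e20 / 8.33e+16 = 2.70e+03 cm^-3

2.70e+03


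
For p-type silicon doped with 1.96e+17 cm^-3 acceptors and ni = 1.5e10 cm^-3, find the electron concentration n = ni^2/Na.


Step 1: Majority hole concentration p ≈ Na = 1.96e+17 cm^-3
Step 2: n = ni^2 / Na = (1.5e10)^2 / 1.96e+17
Step 3: n = 1.15e+03 cm^-3

1.15e+03


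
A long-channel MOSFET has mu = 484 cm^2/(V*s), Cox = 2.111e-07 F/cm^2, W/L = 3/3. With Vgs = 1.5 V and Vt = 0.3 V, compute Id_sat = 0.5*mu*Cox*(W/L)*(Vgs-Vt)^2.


Step 1: Overdrive voltage Vov = Vgs - Vt = 1.5 - 0.3 = 1.2 V
Step 2: W/L = 3/3 = 1
Step 3: Id = 0.5 * 484 * 2.111e-07 * 1 * 1.2^2
Step 4: Id = 7.36e-05 A

7.36e-05


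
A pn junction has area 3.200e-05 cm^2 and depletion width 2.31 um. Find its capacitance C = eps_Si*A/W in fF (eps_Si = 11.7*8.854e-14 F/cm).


Step 1: eps_Si = 11.7 * 8.854e-14 = 1.035918e-12 F/cm
Step 2: W in cm = 2.31 * 1e-4 = 2.31e-04 cm
Step 3: C = 1.035918e-12 * 3.200e-05 / 2.31e-04 = 1.435038e-13 F
Step 4: C = 143.5 fF

143.5


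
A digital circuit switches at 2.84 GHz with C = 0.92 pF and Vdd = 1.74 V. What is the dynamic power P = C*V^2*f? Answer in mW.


Step 1: V^2 = 1.74^2 = 3.0276 V^2
Step 2: P = C*V^2*f = 0.92e-12 F * 3.0276 * 2.84e9 Hz
Step 3: P = 7.91051328e-03 W
Step 4: P = 7.911 mW

7.911


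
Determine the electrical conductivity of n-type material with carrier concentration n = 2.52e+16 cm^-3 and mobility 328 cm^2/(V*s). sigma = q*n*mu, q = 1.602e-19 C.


Step 1: sigma = q * n * mu
Step 2: sigma = 1.602e-19 * 2.52e+16 * 328
Step 3: sigma = 1.324e+00 S/cm

1.324e+00


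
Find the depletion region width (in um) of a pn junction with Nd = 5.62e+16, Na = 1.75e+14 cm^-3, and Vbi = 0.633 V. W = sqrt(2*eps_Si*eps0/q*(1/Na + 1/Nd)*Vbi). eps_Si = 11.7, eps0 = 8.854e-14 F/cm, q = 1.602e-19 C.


Step 1: 1/Na + 1/Nd = 1/1.75e+14 + 1/5.62e+16 = 5.73208e-15
Step 2: 2*eps*eps0/q = 2*11.7*8.854e-14/1.602e-19 = 1.293281e+07
Step 3: W^2 = 1.293281e+07 * 5.73208e-15 * 0.633 = 4.69255e-08
Step 4: W = sqrt(4.69255e-08) = 2.166e-04 cm = 2.166 um

2.166


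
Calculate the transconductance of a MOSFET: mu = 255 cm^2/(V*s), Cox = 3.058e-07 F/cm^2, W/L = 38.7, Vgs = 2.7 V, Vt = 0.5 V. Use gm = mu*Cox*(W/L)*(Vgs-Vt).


Step 1: Vov = Vgs - Vt = 2.7 - 0.5 = 2.2 V
Step 2: gm = mu * Cox * (W/L) * Vov
Step 3: gm = 255 * 3.058e-07 * 38.7 * 2.2 = 6.64e-03 S

6.64e-03


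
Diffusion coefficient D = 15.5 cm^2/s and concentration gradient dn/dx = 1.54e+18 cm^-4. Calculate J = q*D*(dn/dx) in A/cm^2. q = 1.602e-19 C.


Step 1: J = q * D * (dn/dx)
Step 2: J = 1.602e-19 * 15.5 * 1.54e+18
Step 3: J = 3.82e+00 A/cm^2

3.82e+00


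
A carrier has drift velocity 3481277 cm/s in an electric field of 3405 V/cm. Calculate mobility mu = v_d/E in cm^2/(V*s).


Step 1: mu = v_d / E
Step 2: mu = 3481277 / 3405
Step 3: mu = 1022.4 cm^2/(V*s)

1022.4


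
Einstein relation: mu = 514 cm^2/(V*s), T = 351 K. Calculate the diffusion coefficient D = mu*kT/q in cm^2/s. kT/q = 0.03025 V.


Step 1: D = mu * (kT/q)
Step 2: D = 514 * 0.03025
Step 3: D = 15.55 cm^2/s

15.55


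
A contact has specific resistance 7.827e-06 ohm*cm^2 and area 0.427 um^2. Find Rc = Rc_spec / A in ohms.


Step 1: Convert area to cm^2: 0.427 um^2 = 4.2700e-09 cm^2
Step 2: Rc = Rc_spec / A = 7.827e-06 / 4.2700e-09
Step 3: Rc = 1.83e+03 ohms

1.83e+03


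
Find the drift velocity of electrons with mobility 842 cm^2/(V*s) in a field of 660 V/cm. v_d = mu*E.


Step 1: v_d = mu * E
Step 2: v_d = 842 * 660 = 555720
Step 3: v_d = 5.56e+05 cm/s

5.56e+05


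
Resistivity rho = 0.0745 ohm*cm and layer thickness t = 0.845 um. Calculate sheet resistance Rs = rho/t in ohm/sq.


Step 1: Convert thickness to cm: t = 0.845 um = 8.4500e-05 cm
Step 2: Rs = rho / t = 0.0745 / 8.4500e-05
Step 3: Rs = 881.7 ohm/sq

881.7


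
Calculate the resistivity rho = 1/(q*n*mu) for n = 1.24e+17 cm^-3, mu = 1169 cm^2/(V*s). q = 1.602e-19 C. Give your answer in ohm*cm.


Step 1: sigma = q * n * mu = 1.602e-19 * 1.24e+17 * 1169 = 2.32220e+01 S/cm
Step 2: rho = 1 / sigma = 1 / 2.32220e+01 = 0.04306 ohm*cm

0.04306


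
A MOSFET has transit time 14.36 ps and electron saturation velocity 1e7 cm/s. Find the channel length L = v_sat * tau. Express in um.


Step 1: tau in seconds = 14.36 ps * 1e-12 = 1.4360e-11 s
Step 2: L = v_sat * tau = 1e7 * 1.4360e-11 = 1.4360e-04 cm
Step 3: L in um = 1.4360e-04 * 1e4 = 1.436 um

1.436


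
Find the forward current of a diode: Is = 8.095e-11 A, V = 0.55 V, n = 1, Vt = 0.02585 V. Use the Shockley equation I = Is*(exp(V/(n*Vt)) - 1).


Step 1: V/(n*Vt) = 0.55/(1*0.02585) = 21.2766
Step 2: exp(21.2766) = 1.7390e+09
Step 3: I = 8.095e-11 * (1.7390e+09 - 1) = 1.41e-01 A

1.41e-01


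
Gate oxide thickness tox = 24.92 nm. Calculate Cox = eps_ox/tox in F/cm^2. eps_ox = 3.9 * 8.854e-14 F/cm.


Step 1: eps_ox = 3.9 * 8.854e-14 = 3.45306e-13 F/cm
Step 2: tox in cm = 24.92 nm * 1e-7 = 2.4920e-06 cm
Step 3: Cox = 3.45306e-13 / 2.4920e-06 = 1.39e-07 F/cm^2

1.39e-07


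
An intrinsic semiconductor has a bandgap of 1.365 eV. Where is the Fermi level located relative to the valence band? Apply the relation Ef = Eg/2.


Step 1: For an intrinsic semiconductor, the Fermi level sits at midgap.
Step 2: Ef = Eg / 2 = 1.365 / 2 = 0.6825 eV

0.6825


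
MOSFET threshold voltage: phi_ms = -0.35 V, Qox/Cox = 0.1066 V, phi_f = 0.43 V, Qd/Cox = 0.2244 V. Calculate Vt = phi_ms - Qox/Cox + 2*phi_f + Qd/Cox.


Step 1: Vt = phi_ms - Qox/Cox + 2*phi_f + Qd/Cox
Step 2: Vt = -0.35 - 0.1066 + 2*0.43 + 0.2244
Step 3: Vt = -0.35 - 0.1066 + 0.86 + 0.2244
Step 4: Vt = 0.6278 V

0.6278


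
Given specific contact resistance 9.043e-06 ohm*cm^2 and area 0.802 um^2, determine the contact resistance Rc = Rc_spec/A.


Step 1: Convert area to cm^2: 0.802 um^2 = 8.0200e-09 cm^2
Step 2: Rc = Rc_spec / A = 9.043e-06 / 8.0200e-09
Step 3: Rc = 1.13e+03 ohms

1.13e+03


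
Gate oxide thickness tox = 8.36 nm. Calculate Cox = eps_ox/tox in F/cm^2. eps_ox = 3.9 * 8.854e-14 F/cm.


Step 1: eps_ox = 3.9 * 8.854e-14 = 3.45306e-13 F/cm
Step 2: tox in cm = 8.36 nm * 1e-7 = 8.3600e-07 cm
Step 3: Cox = 3.45306e-13 / 8.3600e-07 = 4.13e-07 F/cm^2

4.13e-07


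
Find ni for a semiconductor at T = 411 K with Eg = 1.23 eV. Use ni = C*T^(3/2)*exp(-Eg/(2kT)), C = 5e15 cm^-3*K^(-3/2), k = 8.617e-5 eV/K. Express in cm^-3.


Step 1: Compute kT = 8.617e-5 * 411 = 0.03541587 eV
Step 2: Exponent = -Eg/(2kT) = -1.23/(2*0.03541587) = -17.36510
Step 3: T^(3/2) = 411^1.5 = 8332.26
Step 4: ni = 5e15 * 8332.26 * exp(-17.36510) = 1.20e+12 cm^-3

1.20e+12


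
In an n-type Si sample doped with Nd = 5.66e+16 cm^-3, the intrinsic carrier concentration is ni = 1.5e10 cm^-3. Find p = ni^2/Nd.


Step 1: Since Nd >> ni, n ≈ Nd = 5.66e+16 cm^-3
Step 2: p = ni^2 / n = (1.5e10)^2 / 5.66e+16
Step 3: p = 2.25e20 / 5.66e+16 = 3.98e+03 cm^-3

3.98e+03


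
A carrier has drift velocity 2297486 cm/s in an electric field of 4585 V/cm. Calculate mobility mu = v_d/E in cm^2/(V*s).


Step 1: mu = v_d / E
Step 2: mu = 2297486 / 4585
Step 3: mu = 501.09 cm^2/(V*s)

501.09


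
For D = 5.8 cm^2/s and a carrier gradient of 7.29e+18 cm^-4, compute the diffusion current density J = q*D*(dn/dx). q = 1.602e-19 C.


Step 1: J = q * D * (dn/dx)
Step 2: J = 1.602e-19 * 5.8 * 7.29e+18
Step 3: J = 6.77e+00 A/cm^2

6.77e+00


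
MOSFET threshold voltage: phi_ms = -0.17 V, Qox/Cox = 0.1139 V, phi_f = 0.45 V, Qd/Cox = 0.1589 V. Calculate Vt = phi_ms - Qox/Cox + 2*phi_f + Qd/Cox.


Step 1: Vt = phi_ms - Qox/Cox + 2*phi_f + Qd/Cox
Step 2: Vt = -0.17 - 0.1139 + 2*0.45 + 0.1589
Step 3: Vt = -0.17 - 0.1139 + 0.9 + 0.1589
Step 4: Vt = 0.775 V

0.775


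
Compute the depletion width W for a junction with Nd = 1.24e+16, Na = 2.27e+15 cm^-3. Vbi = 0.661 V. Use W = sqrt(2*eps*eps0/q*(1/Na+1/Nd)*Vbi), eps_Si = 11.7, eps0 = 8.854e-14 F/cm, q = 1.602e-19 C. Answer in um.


Step 1: 1/Na + 1/Nd = 1/2.27e+15 + 1/1.24e+16 = 5.21174e-16
Step 2: 2*eps*eps0/q = 2*11.7*8.854e-14/1.602e-19 = 1.293281e+07
Step 3: W^2 = 1.293281e+07 * 5.21174e-16 * 0.661 = 4.45530e-09
Step 4: W = sqrt(4.45530e-09) = 6.675e-05 cm = 0.6675 um

0.6675


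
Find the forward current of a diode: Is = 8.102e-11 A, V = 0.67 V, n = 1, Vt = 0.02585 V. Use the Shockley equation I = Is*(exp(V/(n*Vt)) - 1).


Step 1: V/(n*Vt) = 0.67/(1*0.02585) = 25.9188
Step 2: exp(25.9188) = 1.8046e+11
Step 3: I = 8.102e-11 * (1.8046e+11 - 1) = 1.46e+01 A

1.46e+01


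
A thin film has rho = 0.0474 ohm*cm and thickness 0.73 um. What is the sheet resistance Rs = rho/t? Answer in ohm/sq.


Step 1: Convert thickness to cm: t = 0.73 um = 7.3000e-05 cm
Step 2: Rs = rho / t = 0.0474 / 7.3000e-05
Step 3: Rs = 649.3 ohm/sq

649.3


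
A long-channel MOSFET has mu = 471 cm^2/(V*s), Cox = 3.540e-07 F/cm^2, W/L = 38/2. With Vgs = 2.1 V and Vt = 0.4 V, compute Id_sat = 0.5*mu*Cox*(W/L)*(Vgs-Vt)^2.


Step 1: Overdrive voltage Vov = Vgs - Vt = 2.1 - 0.4 = 1.7 V
Step 2: W/L = 38/2 = 19
Step 3: Id = 0.5 * 471 * 3.540e-07 * 19 * 1.7^2
Step 4: Id = 4.58e-03 A

4.58e-03


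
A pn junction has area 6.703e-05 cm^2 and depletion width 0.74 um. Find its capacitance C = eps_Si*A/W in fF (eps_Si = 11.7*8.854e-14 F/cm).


Step 1: eps_Si = 11.7 * 8.854e-14 = 1.035918e-12 F/cm
Step 2: W in cm = 0.74 * 1e-4 = 7.40e-05 cm
Step 3: C = 1.035918e-12 * 6.703e-05 / 7.40e-05 = 9.383457e-13 F
Step 4: C = 938.35 fF

938.35


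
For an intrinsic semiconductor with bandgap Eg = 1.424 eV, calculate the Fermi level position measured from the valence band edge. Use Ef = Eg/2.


Step 1: For an intrinsic semiconductor, the Fermi level sits at midgap.
Step 2: Ef = Eg / 2 = 1.424 / 2 = 0.712 eV

0.712


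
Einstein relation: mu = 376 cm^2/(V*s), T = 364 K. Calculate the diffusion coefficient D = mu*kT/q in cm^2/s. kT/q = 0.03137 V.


Step 1: D = mu * (kT/q)
Step 2: D = 376 * 0.03137
Step 3: D = 11.8 cm^2/s

11.8


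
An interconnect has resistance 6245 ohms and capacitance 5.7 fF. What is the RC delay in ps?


Step 1: tau = R * C
Step 2: tau = 6245 * 5.7 fF = 6245 * 5.7e-15 F
Step 3: tau = 3.55965e-11 s = 35.5965 ps

35.5965


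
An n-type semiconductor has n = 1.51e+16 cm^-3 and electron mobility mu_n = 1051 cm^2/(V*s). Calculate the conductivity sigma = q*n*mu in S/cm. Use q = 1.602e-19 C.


Step 1: sigma = q * n * mu
Step 2: sigma = 1.602e-19 * 1.51e+16 * 1051
Step 3: sigma = 2.542e+00 S/cm

2.542e+00


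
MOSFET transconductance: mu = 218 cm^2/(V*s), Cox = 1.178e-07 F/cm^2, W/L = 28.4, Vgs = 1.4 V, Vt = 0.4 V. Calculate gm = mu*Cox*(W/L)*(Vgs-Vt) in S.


Step 1: Vov = Vgs - Vt = 1.4 - 0.4 = 1.0 V
Step 2: gm = mu * Cox * (W/L) * Vov
Step 3: gm = 218 * 1.178e-07 * 28.4 * 1.0 = 7.29e-04 S

7.29e-04


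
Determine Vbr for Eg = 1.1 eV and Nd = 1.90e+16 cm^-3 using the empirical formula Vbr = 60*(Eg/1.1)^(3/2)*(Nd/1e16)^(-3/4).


Step 1: Eg/1.1 = 1.1/1.1 = 1.000000
Step 2: (Eg/1.1)^1.5 = 1.000000^1.5 = 1.000000
Step 3: (Nd/1e16)^(-0.75) = (1.9)^(-0.75) = 0.617924
Step 4: Vbr = 60 * 1.000000 * 0.617924 = 37.1 V

37.1


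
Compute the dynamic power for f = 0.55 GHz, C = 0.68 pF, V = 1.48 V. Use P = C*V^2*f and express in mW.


Step 1: V^2 = 1.48^2 = 2.1904 V^2
Step 2: P = C*V^2*f = 0.68e-12 F * 2.1904 * 0.55e9 Hz
Step 3: P = 8.192096e-04 W
Step 4: P = 0.819 mW

0.819


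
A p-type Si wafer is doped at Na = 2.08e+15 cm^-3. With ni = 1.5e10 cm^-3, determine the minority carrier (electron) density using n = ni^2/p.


Step 1: Majority hole concentration p ≈ Na = 2.08e+15 cm^-3
Step 2: n = ni^2 / Na = (1.5e10)^2 / 2.08e+15
Step 3: n = 1.08e+05 cm^-3

1.08e+05


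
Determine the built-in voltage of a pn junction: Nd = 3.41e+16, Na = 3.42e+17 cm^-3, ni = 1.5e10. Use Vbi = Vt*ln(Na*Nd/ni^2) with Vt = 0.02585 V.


Step 1: Compute Na*Nd/ni^2 = 3.42e+17 * 3.41e+16 / (1.5e10)^2 = 5.1832e+13
Step 2: ln(5.1832e+13) = 31.5790
Step 3: Vbi = 0.02585 * 31.5790 = 0.816 V

0.816


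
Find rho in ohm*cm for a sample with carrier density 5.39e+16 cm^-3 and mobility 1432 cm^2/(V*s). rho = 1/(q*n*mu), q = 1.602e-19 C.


Step 1: sigma = q * n * mu = 1.602e-19 * 5.39e+16 * 1432 = 1.23650e+01 S/cm
Step 2: rho = 1 / sigma = 1 / 1.23650e+01 = 0.08087 ohm*cm

0.08087


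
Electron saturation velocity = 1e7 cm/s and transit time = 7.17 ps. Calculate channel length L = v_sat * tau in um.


Step 1: tau in seconds = 7.17 ps * 1e-12 = 7.1700e-12 s
Step 2: L = v_sat * tau = 1e7 * 7.1700e-12 = 7.1700e-05 cm
Step 3: L in um = 7.1700e-05 * 1e4 = 0.717 um

0.717


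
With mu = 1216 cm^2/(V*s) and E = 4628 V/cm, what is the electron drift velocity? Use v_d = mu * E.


Step 1: v_d = mu * E
Step 2: v_d = 1216 * 4628 = 5627648
Step 3: v_d = 5.63e+06 cm/s

5.63e+06


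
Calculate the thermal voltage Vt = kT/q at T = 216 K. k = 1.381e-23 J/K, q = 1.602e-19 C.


Step 1: kT = 1.381e-23 * 216 = 2.98296e-21 J
Step 2: Vt = kT/q = 2.98296e-21 / 1.602e-19
Step 3: Vt = 0.01862 V

0.01862


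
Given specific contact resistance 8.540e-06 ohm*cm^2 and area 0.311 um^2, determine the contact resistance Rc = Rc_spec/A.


Step 1: Convert area to cm^2: 0.311 um^2 = 3.1100e-09 cm^2
Step 2: Rc = Rc_spec / A = 8.540e-06 / 3.1100e-09
Step 3: Rc = 2.75e+03 ohms

2.75e+03


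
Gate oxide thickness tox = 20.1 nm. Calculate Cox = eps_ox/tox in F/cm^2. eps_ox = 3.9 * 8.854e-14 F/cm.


Step 1: eps_ox = 3.9 * 8.854e-14 = 3.45306e-13 F/cm
Step 2: tox in cm = 20.1 nm * 1e-7 = 2.0100e-06 cm
Step 3: Cox = 3.45306e-13 / 2.0100e-06 = 1.72e-07 F/cm^2

1.72e-07


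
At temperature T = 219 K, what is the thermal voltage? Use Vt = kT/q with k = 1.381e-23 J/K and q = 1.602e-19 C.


Step 1: kT = 1.381e-23 * 219 = 3.02439e-21 J
Step 2: Vt = kT/q = 3.02439e-21 / 1.602e-19
Step 3: Vt = 0.01888 V

0.01888


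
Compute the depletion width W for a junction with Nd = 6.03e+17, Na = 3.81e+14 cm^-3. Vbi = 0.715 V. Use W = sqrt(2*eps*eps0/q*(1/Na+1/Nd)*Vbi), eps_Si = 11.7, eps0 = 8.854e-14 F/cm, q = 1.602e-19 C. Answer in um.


Step 1: 1/Na + 1/Nd = 1/3.81e+14 + 1/6.03e+17 = 2.62633e-15
Step 2: 2*eps*eps0/q = 2*11.7*8.854e-14/1.602e-19 = 1.293281e+07
Step 3: W^2 = 1.293281e+07 * 2.62633e-15 * 0.715 = 2.42856e-08
Step 4: W = sqrt(2.42856e-08) = 1.558e-04 cm = 1.558 um

1.558


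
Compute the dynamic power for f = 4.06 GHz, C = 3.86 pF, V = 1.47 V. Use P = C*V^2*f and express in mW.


Step 1: V^2 = 1.47^2 = 2.1609 V^2
Step 2: P = C*V^2*f = 3.86e-12 F * 2.1609 * 4.06e9 Hz
Step 3: P = 3.386476044e-02 W
Step 4: P = 33.865 mW

33.865


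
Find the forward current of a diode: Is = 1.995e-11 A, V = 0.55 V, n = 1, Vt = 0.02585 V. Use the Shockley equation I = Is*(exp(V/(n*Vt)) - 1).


Step 1: V/(n*Vt) = 0.55/(1*0.02585) = 21.2766
Step 2: exp(21.2766) = 1.7390e+09
Step 3: I = 1.995e-11 * (1.7390e+09 - 1) = 3.47e-02 A

3.47e-02


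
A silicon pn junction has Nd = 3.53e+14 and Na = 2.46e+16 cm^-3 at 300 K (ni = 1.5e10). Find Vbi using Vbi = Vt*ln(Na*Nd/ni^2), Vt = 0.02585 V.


Step 1: Compute Na*Nd/ni^2 = 2.46e+16 * 3.53e+14 / (1.5e10)^2 = 3.8595e+10
Step 2: ln(3.8595e+10) = 24.3764
Step 3: Vbi = 0.02585 * 24.3764 = 0.63 V

0.63


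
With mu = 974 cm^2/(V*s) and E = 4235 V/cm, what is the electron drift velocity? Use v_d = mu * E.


Step 1: v_d = mu * E
Step 2: v_d = 974 * 4235 = 4124890
Step 3: v_d = 4.12e+06 cm/s

4.12e+06


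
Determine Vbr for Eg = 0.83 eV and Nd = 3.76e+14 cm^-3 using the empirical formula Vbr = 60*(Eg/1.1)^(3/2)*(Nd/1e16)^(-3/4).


Step 1: Eg/1.1 = 0.83/1.1 = 0.754545
Step 2: (Eg/1.1)^1.5 = 0.754545^1.5 = 0.655432
Step 3: (Nd/1e16)^(-0.75) = (0.0376)^(-0.75) = 11.711408
Step 4: Vbr = 60 * 0.655432 * 11.711408 = 460.6 V

460.6


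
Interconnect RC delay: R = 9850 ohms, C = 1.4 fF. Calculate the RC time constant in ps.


Step 1: tau = R * C
Step 2: tau = 9850 * 1.4 fF = 9850 * 1.4e-15 F
Step 3: tau = 1.379e-11 s = 13.79 ps

13.79


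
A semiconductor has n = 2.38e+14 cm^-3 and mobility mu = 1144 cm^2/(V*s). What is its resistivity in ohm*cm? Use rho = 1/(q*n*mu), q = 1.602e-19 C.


Step 1: sigma = q * n * mu = 1.602e-19 * 2.38e+14 * 1144 = 4.36180e-02 S/cm
Step 2: rho = 1 / sigma = 1 / 4.36180e-02 = 22.93 ohm*cm

22.93


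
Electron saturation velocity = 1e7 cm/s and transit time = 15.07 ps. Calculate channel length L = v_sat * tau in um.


Step 1: tau in seconds = 15.07 ps * 1e-12 = 1.5070e-11 s
Step 2: L = v_sat * tau = 1e7 * 1.5070e-11 = 1.5070e-04 cm
Step 3: L in um = 1.5070e-04 * 1e4 = 1.507 um

1.507


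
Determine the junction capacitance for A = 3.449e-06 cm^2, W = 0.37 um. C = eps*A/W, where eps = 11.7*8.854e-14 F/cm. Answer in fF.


Step 1: eps_Si = 11.7 * 8.854e-14 = 1.035918e-12 F/cm
Step 2: W in cm = 0.37 * 1e-4 = 3.70e-05 cm
Step 3: C = 1.035918e-12 * 3.449e-06 / 3.70e-05 = 9.656436e-14 F
Step 4: C = 96.56 fF

96.56


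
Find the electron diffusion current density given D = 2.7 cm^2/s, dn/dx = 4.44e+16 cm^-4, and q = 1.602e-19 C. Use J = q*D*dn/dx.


Step 1: J = q * D * (dn/dx)
Step 2: J = 1.602e-19 * 2.7 * 4.44e+16
Step 3: J = 1.92e-02 A/cm^2

1.92e-02


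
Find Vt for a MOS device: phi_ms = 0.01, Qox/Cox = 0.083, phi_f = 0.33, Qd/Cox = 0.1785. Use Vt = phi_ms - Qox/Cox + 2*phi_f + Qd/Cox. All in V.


Step 1: Vt = phi_ms - Qox/Cox + 2*phi_f + Qd/Cox
Step 2: Vt = 0.01 - 0.083 + 2*0.33 + 0.1785
Step 3: Vt = 0.01 - 0.083 + 0.66 + 0.1785
Step 4: Vt = 0.7655 V

0.7655


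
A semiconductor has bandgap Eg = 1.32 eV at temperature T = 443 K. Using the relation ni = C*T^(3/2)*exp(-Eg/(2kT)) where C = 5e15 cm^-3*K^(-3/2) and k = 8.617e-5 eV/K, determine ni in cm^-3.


Step 1: Compute kT = 8.617e-5 * 443 = 0.03817331 eV
Step 2: Exponent = -Eg/(2kT) = -1.32/(2*0.03817331) = -17.28957
Step 3: T^(3/2) = 443^1.5 = 9324.07
Step 4: ni = 5e15 * 9324.07 * exp(-17.28957) = 1.44e+12 cm^-3

1.44e+12


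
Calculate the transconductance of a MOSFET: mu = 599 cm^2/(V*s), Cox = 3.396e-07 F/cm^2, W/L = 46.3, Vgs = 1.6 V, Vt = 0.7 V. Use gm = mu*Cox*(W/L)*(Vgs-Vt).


Step 1: Vov = Vgs - Vt = 1.6 - 0.7 = 0.9 V
Step 2: gm = mu * Cox * (W/L) * Vov
Step 3: gm = 599 * 3.396e-07 * 46.3 * 0.9 = 8.48e-03 S

8.48e-03


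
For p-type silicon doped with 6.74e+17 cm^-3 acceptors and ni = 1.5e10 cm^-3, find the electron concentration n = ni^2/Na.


Step 1: Majority hole concentration p ≈ Na = 6.74e+17 cm^-3
Step 2: n = ni^2 / Na = (1.5e10)^2 / 6.74e+17
Step 3: n = 3.34e+02 cm^-3

3.34e+02


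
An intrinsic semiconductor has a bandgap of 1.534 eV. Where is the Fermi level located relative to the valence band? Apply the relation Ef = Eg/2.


Step 1: For an intrinsic semiconductor, the Fermi level sits at midgap.
Step 2: Ef = Eg / 2 = 1.534 / 2 = 0.767 eV

0.767


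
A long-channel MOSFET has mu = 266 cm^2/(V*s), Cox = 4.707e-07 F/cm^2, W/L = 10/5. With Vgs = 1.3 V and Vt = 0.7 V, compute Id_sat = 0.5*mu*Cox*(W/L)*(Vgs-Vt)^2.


Step 1: Overdrive voltage Vov = Vgs - Vt = 1.3 - 0.7 = 0.6 V
Step 2: W/L = 10/5 = 2
Step 3: Id = 0.5 * 266 * 4.707e-07 * 2 * 0.6^2
Step 4: Id = 4.51e-05 A

4.51e-05


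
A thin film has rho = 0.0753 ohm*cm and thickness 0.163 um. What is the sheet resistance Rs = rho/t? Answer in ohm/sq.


Step 1: Convert thickness to cm: t = 0.163 um = 1.6300e-05 cm
Step 2: Rs = rho / t = 0.0753 / 1.6300e-05
Step 3: Rs = 4619.6 ohm/sq

4619.6


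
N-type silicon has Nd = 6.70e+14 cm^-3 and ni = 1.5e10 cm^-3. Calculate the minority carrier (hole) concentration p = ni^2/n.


Step 1: Since Nd >> ni, n ≈ Nd = 6.70e+14 cm^-3
Step 2: p = ni^2 / n = (1.5e10)^2 / 6.70e+14
Step 3: p = 2.25e20 / 6.70e+14 = 3.36e+05 cm^-3

3.36e+05


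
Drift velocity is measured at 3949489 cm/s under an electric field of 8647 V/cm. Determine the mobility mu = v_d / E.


Step 1: mu = v_d / E
Step 2: mu = 3949489 / 8647
Step 3: mu = 456.75 cm^2/(V*s)

456.75


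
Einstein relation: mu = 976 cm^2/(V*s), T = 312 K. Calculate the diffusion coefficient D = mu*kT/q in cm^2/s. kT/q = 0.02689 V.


Step 1: D = mu * (kT/q)
Step 2: D = 976 * 0.02689
Step 3: D = 26.24 cm^2/s

26.24


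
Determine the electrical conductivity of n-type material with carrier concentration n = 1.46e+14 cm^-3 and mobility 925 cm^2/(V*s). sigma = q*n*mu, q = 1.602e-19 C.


Step 1: sigma = q * n * mu
Step 2: sigma = 1.602e-19 * 1.46e+14 * 925
Step 3: sigma = 2.164e-02 S/cm

2.164e-02


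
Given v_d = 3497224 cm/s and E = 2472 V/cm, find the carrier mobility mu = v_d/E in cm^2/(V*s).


Step 1: mu = v_d / E
Step 2: mu = 3497224 / 2472
Step 3: mu = 1414.73 cm^2/(V*s)

1414.73


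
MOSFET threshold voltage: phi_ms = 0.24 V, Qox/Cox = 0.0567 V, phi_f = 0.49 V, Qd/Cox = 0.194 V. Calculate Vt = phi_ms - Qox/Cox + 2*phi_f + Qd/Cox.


Step 1: Vt = phi_ms - Qox/Cox + 2*phi_f + Qd/Cox
Step 2: Vt = 0.24 - 0.0567 + 2*0.49 + 0.194
Step 3: Vt = 0.24 - 0.0567 + 0.98 + 0.194
Step 4: Vt = 1.3573 V

1.3573


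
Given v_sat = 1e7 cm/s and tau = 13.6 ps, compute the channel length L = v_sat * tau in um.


Step 1: tau in seconds = 13.6 ps * 1e-12 = 1.3600e-11 s
Step 2: L = v_sat * tau = 1e7 * 1.3600e-11 = 1.3600e-04 cm
Step 3: L in um = 1.3600e-04 * 1e4 = 1.36 um

1.36


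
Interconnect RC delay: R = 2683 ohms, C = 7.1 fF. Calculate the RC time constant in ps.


Step 1: tau = R * C
Step 2: tau = 2683 * 7.1 fF = 2683 * 7.1e-15 F
Step 3: tau = 1.90493e-11 s = 19.0493 ps

19.0493


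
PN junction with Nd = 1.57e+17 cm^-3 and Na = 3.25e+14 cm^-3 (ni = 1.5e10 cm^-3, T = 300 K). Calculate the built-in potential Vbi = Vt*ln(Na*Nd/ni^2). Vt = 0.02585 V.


Step 1: Compute Na*Nd/ni^2 = 3.25e+14 * 1.57e+17 / (1.5e10)^2 = 2.2678e+11
Step 2: ln(2.2678e+11) = 26.1472
Step 3: Vbi = 0.02585 * 26.1472 = 0.676 V

0.676


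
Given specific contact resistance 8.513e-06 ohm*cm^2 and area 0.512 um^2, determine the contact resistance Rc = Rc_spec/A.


Step 1: Convert area to cm^2: 0.512 um^2 = 5.1200e-09 cm^2
Step 2: Rc = Rc_spec / A = 8.513e-06 / 5.1200e-09
Step 3: Rc = 1.66e+03 ohms

1.66e+03


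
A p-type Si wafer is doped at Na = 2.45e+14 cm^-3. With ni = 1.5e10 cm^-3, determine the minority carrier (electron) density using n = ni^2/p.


Step 1: Majority hole concentration p ≈ Na = 2.45e+14 cm^-3
Step 2: n = ni^2 / Na = (1.5e10)^2 / 2.45e+14
Step 3: n = 9.18e+05 cm^-3

9.18e+05


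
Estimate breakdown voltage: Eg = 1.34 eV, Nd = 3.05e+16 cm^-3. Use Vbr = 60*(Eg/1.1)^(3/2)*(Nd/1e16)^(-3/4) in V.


Step 1: Eg/1.1 = 1.34/1.1 = 1.218182
Step 2: (Eg/1.1)^1.5 = 1.218182^1.5 = 1.344523
Step 3: (Nd/1e16)^(-0.75) = (3.05)^(-0.75) = 0.433286
Step 4: Vbr = 60 * 1.344523 * 0.433286 = 35.0 V

35.0


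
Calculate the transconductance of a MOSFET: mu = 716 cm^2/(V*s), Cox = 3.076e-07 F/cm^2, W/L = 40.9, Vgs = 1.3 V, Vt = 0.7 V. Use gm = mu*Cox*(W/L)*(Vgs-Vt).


Step 1: Vov = Vgs - Vt = 1.3 - 0.7 = 0.6 V
Step 2: gm = mu * Cox * (W/L) * Vov
Step 3: gm = 716 * 3.076e-07 * 40.9 * 0.6 = 5.40e-03 S

5.40e-03


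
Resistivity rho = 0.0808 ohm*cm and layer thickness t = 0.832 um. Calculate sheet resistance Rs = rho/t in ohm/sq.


Step 1: Convert thickness to cm: t = 0.832 um = 8.3200e-05 cm
Step 2: Rs = rho / t = 0.0808 / 8.3200e-05
Step 3: Rs = 971.2 ohm/sq

971.2


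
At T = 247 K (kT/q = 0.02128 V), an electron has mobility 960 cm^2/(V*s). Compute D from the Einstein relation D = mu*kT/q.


Step 1: D = mu * (kT/q)
Step 2: D = 960 * 0.02128
Step 3: D = 20.43 cm^2/s

20.43


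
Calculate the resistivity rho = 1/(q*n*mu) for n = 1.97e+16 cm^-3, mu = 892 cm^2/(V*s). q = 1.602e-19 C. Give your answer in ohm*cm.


Step 1: sigma = q * n * mu = 1.602e-19 * 1.97e+16 * 892 = 2.81510e+00 S/cm
Step 2: rho = 1 / sigma = 1 / 2.81510e+00 = 0.3552 ohm*cm

0.3552


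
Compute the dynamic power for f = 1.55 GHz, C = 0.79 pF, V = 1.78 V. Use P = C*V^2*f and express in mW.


Step 1: V^2 = 1.78^2 = 3.1684 V^2
Step 2: P = C*V^2*f = 0.79e-12 F * 3.1684 * 1.55e9 Hz
Step 3: P = 3.8797058e-03 W
Step 4: P = 3.88 mW

3.88


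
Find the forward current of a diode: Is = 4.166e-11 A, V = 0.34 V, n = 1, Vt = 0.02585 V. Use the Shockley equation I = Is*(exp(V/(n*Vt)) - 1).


Step 1: V/(n*Vt) = 0.34/(1*0.02585) = 13.1528
Step 2: exp(13.1528) = 5.1545e+05
Step 3: I = 4.166e-11 * (5.1545e+05 - 1) = 2.15e-05 A

2.15e-05


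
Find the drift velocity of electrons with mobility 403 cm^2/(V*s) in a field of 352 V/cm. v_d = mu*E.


Step 1: v_d = mu * E
Step 2: v_d = 403 * 352 = 141856
Step 3: v_d = 1.42e+05 cm/s

1.42e+05


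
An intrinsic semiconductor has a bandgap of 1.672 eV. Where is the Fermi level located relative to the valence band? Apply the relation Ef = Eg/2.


Step 1: For an intrinsic semiconductor, the Fermi level sits at midgap.
Step 2: Ef = Eg / 2 = 1.672 / 2 = 0.836 eV

0.836


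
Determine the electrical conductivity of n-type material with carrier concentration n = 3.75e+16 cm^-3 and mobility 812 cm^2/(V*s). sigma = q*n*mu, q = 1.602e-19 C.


Step 1: sigma = q * n * mu
Step 2: sigma = 1.602e-19 * 3.75e+16 * 812
Step 3: sigma = 4.878e+00 S/cm

4.878e+00


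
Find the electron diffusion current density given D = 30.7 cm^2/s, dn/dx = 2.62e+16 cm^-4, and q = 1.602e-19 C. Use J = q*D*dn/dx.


Step 1: J = q * D * (dn/dx)
Step 2: J = 1.602e-19 * 30.7 * 2.62e+16
Step 3: J = 1.29e-01 A/cm^2

1.29e-01


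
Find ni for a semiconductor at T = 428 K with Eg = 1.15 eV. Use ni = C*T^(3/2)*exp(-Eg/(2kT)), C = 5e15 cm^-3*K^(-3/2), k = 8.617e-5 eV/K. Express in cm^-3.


Step 1: Compute kT = 8.617e-5 * 428 = 0.03688076 eV
Step 2: Exponent = -Eg/(2kT) = -1.15/(2*0.03688076) = -15.59079
Step 3: T^(3/2) = 428^1.5 = 8854.53
Step 4: ni = 5e15 * 8854.53 * exp(-15.59079) = 7.50e+12 cm^-3

7.50e+12


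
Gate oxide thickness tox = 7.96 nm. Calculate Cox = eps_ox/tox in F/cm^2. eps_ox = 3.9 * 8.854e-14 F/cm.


Step 1: eps_ox = 3.9 * 8.854e-14 = 3.45306e-13 F/cm
Step 2: tox in cm = 7.96 nm * 1e-7 = 7.9600e-07 cm
Step 3: Cox = 3.45306e-13 / 7.9600e-07 = 4.34e-07 F/cm^2

4.34e-07


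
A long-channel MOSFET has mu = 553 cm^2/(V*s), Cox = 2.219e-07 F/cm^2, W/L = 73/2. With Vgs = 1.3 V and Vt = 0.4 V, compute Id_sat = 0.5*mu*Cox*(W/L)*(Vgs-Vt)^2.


Step 1: Overdrive voltage Vov = Vgs - Vt = 1.3 - 0.4 = 0.9 V
Step 2: W/L = 73/2 = 36.5
Step 3: Id = 0.5 * 553 * 2.219e-07 * 36.5 * 0.9^2
Step 4: Id = 1.81e-03 A

1.81e-03


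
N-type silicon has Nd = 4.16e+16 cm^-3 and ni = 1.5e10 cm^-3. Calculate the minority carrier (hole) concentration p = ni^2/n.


Step 1: Since Nd >> ni, n ≈ Nd = 4.16e+16 cm^-3
Step 2: p = ni^2 / n = (1.5e10)^2 / 4.16e+16
Step 3: p = 2.25e20 / 4.16e+16 = 5.41e+03 cm^-3

5.41e+03
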